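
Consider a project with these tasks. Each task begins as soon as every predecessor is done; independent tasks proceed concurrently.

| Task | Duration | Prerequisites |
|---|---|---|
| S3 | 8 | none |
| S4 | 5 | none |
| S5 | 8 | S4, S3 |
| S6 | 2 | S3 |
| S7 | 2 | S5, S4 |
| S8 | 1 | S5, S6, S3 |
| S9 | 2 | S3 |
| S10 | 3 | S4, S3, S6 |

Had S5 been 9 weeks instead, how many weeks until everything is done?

Baseline: S3→S5→S7 = 8+8+2 = 18 → 18 weeks.
S5 is on the critical path; changing it to 9 makes that path 19 weeks.
That remains the longest chain; total 19 weeks.

19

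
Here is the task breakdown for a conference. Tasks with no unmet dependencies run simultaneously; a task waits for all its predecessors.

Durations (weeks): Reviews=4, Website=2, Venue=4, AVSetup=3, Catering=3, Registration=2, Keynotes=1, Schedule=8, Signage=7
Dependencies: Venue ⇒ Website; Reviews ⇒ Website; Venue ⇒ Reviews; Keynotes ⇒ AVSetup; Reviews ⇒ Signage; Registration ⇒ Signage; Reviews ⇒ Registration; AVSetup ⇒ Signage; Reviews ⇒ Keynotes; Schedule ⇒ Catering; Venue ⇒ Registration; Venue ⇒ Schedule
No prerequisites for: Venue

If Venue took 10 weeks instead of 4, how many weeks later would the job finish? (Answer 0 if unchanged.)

Critical path before the change: Venue→Reviews→Keynotes→AVSetup→Signage = 4+4+1+3+7 = 19 giving 19 weeks.
Since Venue is critical, the +6 change carries straight to that chain (now 25 weeks).
That remains the longest chain; total 25 weeks.
Change in finish: 25 − 19 = +6 weeks.

6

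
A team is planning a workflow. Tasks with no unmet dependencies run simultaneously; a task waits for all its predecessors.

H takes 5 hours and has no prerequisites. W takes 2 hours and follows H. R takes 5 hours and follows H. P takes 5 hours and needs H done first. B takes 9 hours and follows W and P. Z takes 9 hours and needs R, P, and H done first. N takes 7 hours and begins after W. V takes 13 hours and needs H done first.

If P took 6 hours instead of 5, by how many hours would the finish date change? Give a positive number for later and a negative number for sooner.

Actual critical path: H→P→Z = 5+5+9 = 19 ⇒ 19 hours.
P lies on that path, so at 6 hours the path becomes 20 hours.
No other chain overtakes it, so the finish is 20 hours.
Change in finish: 20 − 19 = +1 hours.

1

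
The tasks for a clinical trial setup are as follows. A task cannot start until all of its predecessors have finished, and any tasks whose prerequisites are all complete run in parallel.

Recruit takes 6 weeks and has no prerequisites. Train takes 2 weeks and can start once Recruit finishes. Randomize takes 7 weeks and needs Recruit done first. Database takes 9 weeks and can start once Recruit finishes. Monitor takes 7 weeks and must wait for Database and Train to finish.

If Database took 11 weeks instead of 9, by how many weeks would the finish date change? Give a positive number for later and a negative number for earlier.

2

Actual critical path: Recruit→Database→Monitor = 6+9+7 = 22 ⇒ 22 weeks.
Database lies on that path, so at 11 weeks the path becomes 24 weeks.
That remains the longest chain; total 24 weeks.
Change in finish: 24 − 22 = +2 weeks.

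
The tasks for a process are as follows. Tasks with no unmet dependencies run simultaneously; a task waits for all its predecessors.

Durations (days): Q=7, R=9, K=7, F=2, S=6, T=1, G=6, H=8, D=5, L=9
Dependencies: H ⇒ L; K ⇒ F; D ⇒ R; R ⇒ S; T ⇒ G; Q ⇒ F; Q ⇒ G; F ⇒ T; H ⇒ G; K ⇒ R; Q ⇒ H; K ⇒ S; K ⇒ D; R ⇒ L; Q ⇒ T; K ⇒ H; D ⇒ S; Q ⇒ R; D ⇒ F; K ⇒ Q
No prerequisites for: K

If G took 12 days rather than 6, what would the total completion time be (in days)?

34

Critical path before the change: K→Q→R→L = 7+7+9+9 = 32 giving 32 days.
G is off the critical path — its longest chain is 28 days, giving 4 of slack.
The binding chain switches to K→Q→H→G = 7+7+8+12 = 34; finish 34 days.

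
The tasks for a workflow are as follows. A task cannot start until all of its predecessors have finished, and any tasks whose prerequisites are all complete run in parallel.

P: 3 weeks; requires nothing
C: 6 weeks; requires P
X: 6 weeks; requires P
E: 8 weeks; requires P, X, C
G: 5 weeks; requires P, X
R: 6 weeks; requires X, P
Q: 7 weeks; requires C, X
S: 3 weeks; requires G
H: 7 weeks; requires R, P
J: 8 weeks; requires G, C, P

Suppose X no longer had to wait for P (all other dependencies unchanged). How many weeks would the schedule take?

With the dependency in place, P→X→G→J = 3+6+5+8 = 22 sets the finish at 22 weeks.
Without P→X, X's earliest start moves from 3 to 0.
After: X→G→J = 6+5+8 = 19 → 19 weeks.

19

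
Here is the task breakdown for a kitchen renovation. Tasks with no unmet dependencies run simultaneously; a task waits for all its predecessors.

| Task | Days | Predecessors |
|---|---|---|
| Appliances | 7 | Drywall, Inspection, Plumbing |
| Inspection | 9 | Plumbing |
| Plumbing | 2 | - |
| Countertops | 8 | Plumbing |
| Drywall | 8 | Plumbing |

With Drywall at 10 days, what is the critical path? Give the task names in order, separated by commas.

Critical path before the change: Plumbing→Inspection→Appliances = 2+9+7 = 18 giving 18 days.
The longest path through Drywall is only 17 days, so Drywall has float 1.
The binding chain switches to Plumbing→Drywall→Appliances = 2+10+7 = 19; finish 19 days.

Plumbing, Drywall, Appliances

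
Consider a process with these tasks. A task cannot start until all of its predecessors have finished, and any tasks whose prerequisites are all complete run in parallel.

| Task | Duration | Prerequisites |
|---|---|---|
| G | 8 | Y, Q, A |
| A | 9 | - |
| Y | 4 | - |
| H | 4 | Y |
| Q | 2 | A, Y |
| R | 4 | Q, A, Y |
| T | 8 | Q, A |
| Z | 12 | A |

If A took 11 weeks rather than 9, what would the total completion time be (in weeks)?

Actual critical path: A→Z = 9+12 = 21 ⇒ 21 weeks.
Since A is critical, the +2 change carries straight to that chain (now 23 weeks).
The critical path is still A→Z; finish is now 23 weeks.

23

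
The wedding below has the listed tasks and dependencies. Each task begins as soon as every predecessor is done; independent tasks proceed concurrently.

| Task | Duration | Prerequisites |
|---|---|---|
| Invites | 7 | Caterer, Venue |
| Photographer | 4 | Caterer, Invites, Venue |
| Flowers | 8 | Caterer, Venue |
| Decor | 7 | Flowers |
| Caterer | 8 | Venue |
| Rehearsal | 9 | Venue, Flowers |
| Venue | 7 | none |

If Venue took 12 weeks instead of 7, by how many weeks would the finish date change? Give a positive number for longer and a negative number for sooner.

Actual critical path: Venue→Caterer→Flowers→Rehearsal = 7+8+8+9 = 32 ⇒ 32 weeks.
Venue lies on that path, so at 12 weeks the path becomes 37 weeks.
The critical path is still Venue→Caterer→Flowers→Rehearsal; finish is now 37 weeks.
Change in finish: 37 − 32 = +5 weeks.

5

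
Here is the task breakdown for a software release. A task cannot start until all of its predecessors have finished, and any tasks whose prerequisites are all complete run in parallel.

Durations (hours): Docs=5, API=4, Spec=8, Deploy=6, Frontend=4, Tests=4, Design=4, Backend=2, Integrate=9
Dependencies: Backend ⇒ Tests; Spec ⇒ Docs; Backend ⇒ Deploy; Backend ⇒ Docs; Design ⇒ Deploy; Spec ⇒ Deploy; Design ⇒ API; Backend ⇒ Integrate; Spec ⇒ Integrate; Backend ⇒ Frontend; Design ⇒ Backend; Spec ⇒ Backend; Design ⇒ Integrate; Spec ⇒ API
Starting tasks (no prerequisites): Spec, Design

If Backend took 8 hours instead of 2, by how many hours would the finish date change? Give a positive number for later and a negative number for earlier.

6

As given, the longest chain is Spec→Backend→Integrate = 8+2+9 = 19, so the finish is 19 hours.
Backend is on the critical path; changing it to 8 makes that path 25 hours.
No other chain overtakes it, so the finish is 25 hours.
Change in finish: 25 − 19 = +6 hours.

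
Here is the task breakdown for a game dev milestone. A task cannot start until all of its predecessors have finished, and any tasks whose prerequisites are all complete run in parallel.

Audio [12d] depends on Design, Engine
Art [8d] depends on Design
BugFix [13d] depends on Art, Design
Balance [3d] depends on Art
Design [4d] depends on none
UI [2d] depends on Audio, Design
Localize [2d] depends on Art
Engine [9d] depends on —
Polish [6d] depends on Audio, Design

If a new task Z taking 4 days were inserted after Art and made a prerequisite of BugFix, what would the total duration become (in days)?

Originally the game dev milestone takes 27 days.
With Z inserted, BugFix now waits for max(Art, Design, Z).
New critical path: Design→Art→Z→BugFix = 4+8+4+13 = 29 ⇒ 29 days.

29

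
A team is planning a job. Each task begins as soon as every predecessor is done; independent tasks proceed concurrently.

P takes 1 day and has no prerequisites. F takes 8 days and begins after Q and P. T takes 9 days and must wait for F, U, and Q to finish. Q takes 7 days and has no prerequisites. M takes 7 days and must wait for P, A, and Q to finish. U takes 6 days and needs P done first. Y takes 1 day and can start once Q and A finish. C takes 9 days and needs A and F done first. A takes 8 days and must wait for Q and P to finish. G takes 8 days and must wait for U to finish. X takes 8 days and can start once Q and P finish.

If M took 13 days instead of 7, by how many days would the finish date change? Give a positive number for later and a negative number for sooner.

4

Baseline: Q→F→C = 7+8+9 = 24 → 24 days.
M is off the critical path — its longest chain is 22 days, giving 2 of slack.
New critical path: Q→A→M = 7+8+13 = 28 ⇒ 28 days.
Change in finish: 28 − 24 = +4 days.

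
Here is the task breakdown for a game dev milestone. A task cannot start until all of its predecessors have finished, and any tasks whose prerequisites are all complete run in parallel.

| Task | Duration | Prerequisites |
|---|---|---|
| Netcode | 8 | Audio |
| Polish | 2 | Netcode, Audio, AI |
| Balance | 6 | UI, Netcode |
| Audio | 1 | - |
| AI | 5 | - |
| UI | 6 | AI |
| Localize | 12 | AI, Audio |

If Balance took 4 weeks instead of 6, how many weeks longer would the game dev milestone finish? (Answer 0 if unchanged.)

0

Actual critical path: AI→UI→Balance = 5+6+6 = 17 ⇒ 17 weeks.
Balance is on the critical path; changing it to 4 makes that path 15 weeks.
New critical path: AI→Localize = 5+12 = 17 ⇒ 17 weeks.
Change in finish: 17 − 17 = +0 weeks.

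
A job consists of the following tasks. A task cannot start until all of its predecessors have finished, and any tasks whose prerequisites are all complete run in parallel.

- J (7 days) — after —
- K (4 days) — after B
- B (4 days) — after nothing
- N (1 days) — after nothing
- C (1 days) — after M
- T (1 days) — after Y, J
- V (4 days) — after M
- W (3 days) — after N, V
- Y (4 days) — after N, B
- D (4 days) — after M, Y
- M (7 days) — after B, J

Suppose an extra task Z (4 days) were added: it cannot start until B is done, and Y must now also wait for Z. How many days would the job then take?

21

Originally the job takes 21 days.
With Z inserted, Y now waits for max(N, B, Z).
New critical path: J→M→V→W = 7+7+4+3 = 21 ⇒ 21 days.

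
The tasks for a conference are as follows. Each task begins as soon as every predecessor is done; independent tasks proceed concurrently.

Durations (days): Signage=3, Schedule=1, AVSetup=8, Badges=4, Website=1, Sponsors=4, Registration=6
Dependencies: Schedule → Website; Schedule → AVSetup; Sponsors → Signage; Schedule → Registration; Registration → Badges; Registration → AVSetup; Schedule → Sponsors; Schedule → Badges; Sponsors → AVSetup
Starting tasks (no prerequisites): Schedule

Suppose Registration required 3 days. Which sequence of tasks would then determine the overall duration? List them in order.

The binding path is Schedule→Registration→AVSetup = 1+6+8 = 15; finish at 15 days.
Registration lies on that path, so at 3 days the path becomes 12 days.
The binding chain switches to Schedule→Sponsors→AVSetup = 1+4+8 = 13; finish 13 days.

Schedule, Sponsors, AVSetup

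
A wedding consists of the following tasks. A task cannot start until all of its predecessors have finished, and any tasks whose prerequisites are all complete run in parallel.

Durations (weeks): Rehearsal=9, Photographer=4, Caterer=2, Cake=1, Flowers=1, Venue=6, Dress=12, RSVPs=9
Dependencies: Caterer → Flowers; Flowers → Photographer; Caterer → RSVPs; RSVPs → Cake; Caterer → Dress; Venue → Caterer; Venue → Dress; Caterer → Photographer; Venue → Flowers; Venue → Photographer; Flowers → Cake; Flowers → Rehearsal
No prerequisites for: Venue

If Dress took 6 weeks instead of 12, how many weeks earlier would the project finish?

2

Critical path before the change: Venue→Caterer→Dress = 6+2+12 = 20 giving 20 weeks.
Dress lies on that path, so at 6 weeks the path becomes 14 weeks.
The binding chain switches to Venue→Caterer→RSVPs→Cake = 6+2+9+1 = 18; finish 18 weeks.
Change in finish: 18 − 20 = -2 weeks.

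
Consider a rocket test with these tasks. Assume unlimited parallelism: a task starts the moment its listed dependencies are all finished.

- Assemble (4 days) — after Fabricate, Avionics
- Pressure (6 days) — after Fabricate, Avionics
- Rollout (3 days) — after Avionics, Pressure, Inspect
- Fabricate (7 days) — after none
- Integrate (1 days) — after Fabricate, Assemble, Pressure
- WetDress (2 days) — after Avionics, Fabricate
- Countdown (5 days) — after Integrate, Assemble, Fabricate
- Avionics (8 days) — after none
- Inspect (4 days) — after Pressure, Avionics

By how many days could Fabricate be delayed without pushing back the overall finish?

1

The longest chain is Avionics→Pressure→Inspect→Rollout = 8+6+4+3 = 21; overall finish 21 days.
The longest chain containing Fabricate totals 20 days.
So Fabricate can slip 8 − 7 = 1 day.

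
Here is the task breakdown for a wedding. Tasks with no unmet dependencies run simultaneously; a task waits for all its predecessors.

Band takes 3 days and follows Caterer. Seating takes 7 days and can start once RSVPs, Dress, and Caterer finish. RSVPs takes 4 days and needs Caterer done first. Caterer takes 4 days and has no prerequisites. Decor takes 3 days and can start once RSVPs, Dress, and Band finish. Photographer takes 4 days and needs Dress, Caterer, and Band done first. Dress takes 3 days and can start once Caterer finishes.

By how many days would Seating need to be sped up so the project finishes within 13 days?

Current finish: 15 days; target: 13.
Seating is on every critical path, so each day cut from Seating cuts the finish by one (this holds down to a finish of 11).
Need 15 − 13 = 2 days off Seating → Seating becomes 5 days, finish becomes 13.

2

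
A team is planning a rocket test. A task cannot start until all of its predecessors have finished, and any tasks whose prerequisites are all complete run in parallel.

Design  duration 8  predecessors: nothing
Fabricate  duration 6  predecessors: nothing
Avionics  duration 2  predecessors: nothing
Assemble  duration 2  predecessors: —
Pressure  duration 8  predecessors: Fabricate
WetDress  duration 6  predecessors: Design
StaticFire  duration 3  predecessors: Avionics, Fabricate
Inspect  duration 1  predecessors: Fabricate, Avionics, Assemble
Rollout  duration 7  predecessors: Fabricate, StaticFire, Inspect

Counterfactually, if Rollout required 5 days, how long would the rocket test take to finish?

14

The binding path is Fabricate→StaticFire→Rollout = 6+3+7 = 16; finish at 16 days.
Since Rollout is critical, the -2 change carries straight to that chain (now 14 days).
Now Design→WetDress = 8+6 = 14 is longest, so the finish becomes 14 days.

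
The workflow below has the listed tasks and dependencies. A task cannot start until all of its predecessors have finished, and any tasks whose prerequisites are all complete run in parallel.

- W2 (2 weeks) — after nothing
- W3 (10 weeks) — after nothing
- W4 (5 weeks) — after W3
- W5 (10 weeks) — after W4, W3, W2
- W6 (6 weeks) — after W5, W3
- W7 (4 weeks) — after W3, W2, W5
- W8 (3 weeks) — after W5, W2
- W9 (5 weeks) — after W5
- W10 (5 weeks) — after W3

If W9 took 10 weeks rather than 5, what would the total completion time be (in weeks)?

35

The binding path is W3→W4→W5→W6 = 10+5+10+6 = 31; finish at 31 weeks.
The longest path through W9 is only 30 weeks, so W9 has float 1.
The binding chain switches to W3→W4→W5→W9 = 10+5+10+10 = 35; finish 35 weeks.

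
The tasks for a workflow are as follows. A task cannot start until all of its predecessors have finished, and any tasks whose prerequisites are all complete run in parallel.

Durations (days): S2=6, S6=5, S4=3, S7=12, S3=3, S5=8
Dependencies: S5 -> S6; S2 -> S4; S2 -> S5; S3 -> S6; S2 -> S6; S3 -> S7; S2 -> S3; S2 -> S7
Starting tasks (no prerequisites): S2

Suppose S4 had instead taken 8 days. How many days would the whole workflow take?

Baseline: S2→S3→S7 = 6+3+12 = 21 → 21 days.
S4 is off the critical path — its longest chain is 9 days, giving 12 of slack.
No other chain overtakes it, so the finish is 21 days.

21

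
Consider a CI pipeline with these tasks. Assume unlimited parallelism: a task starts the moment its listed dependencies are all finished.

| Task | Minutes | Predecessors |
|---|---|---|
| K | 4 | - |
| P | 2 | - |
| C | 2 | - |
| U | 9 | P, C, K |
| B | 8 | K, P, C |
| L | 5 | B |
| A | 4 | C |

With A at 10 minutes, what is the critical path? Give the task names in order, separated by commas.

K, B, L

Actual critical path: K→B→L = 4+8+5 = 17 ⇒ 17 minutes.
The longest path through A is only 6 minutes, so A has float 11.
That remains the longest chain; total 17 minutes.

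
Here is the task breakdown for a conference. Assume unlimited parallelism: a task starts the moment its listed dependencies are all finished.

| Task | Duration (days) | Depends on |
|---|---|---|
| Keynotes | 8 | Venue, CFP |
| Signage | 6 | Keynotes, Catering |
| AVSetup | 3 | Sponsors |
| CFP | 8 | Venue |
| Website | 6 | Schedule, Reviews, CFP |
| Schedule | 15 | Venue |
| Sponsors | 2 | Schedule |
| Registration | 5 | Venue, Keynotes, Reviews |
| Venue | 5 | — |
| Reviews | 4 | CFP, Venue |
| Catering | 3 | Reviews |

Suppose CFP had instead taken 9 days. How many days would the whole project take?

28

The binding path is Venue→CFP→Keynotes→Signage = 5+8+8+6 = 27; finish at 27 days.
CFP is on the critical path; changing it to 9 makes that path 28 days.
That remains the longest chain; total 28 days.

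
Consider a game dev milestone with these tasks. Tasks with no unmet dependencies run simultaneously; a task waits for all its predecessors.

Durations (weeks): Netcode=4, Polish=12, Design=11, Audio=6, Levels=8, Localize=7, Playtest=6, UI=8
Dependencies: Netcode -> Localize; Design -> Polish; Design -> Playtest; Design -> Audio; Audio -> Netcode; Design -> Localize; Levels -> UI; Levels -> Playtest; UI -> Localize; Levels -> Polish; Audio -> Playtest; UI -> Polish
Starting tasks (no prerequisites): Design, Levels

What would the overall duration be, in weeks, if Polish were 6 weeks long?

28

The binding path is Levels→UI→Polish = 8+8+12 = 28; finish at 28 weeks.
Polish is on the critical path; changing it to 6 makes that path 22 weeks.
Now Design→Audio→Netcode→Localize = 11+6+4+7 = 28 is longest, so the finish becomes 28 weeks.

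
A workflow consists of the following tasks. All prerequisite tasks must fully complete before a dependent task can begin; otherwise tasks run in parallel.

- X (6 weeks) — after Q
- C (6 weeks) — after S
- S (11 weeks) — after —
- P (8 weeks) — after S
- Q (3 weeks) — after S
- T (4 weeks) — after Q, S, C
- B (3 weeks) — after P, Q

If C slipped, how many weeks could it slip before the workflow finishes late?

The longest chain is S→P→B = 11+8+3 = 22; overall finish 22 weeks.
The longest chain containing C totals 21 weeks.
Slack of C = 12 − 11 = 1 week.

1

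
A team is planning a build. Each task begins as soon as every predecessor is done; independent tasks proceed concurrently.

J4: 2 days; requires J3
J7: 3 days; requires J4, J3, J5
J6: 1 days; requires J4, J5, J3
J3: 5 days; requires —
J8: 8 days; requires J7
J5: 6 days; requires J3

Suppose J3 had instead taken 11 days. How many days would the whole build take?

As given, the longest chain is J3→J5→J7→J8 = 5+6+3+8 = 22, so the finish is 22 days.
Since J3 is critical, the +6 change carries straight to that chain (now 28 days).
The critical path is still J3→J5→J7→J8; finish is now 28 days.

28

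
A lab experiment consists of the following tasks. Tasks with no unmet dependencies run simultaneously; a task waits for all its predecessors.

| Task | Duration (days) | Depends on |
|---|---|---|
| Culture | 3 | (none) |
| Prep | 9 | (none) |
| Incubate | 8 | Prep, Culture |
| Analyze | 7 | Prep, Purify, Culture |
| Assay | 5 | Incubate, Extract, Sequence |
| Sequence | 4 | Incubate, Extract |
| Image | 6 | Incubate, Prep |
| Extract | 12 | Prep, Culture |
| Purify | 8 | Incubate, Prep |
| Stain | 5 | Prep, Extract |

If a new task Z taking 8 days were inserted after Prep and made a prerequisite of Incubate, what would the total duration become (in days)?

40

Originally the project takes 32 days.
With Z inserted, Incubate now waits for max(Prep, Culture, Z).
New critical path: Prep→Z→Incubate→Purify→Analyze = 9+8+8+8+7 = 40 ⇒ 40 days.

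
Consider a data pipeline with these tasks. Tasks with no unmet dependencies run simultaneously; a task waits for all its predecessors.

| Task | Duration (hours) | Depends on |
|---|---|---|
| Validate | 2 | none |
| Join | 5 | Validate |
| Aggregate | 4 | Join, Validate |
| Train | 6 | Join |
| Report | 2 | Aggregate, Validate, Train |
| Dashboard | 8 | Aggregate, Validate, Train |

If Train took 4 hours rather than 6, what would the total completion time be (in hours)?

19

As given, the longest chain is Validate→Join→Train→Dashboard = 2+5+6+8 = 21, so the finish is 21 hours.
Since Train is critical, the -2 change carries straight to that chain (now 19 hours).
The binding chain switches to Validate→Join→Aggregate→Dashboard = 2+5+4+8 = 19; finish 19 hours.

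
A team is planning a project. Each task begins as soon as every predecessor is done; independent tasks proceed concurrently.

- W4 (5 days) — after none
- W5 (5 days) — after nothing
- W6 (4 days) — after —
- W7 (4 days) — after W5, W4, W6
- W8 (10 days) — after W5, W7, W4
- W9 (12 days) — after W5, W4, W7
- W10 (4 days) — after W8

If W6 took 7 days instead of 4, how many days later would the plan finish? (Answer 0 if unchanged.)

As given, the longest chain is W4→W7→W8→W10 = 5+4+10+4 = 23, so the finish is 23 days.
The longest path through W6 is only 22 days, so W6 has float 1.
Now W6→W7→W8→W10 = 7+4+10+4 = 25 is longest, so the finish becomes 25 days.
Change in finish: 25 − 23 = +2 days.

2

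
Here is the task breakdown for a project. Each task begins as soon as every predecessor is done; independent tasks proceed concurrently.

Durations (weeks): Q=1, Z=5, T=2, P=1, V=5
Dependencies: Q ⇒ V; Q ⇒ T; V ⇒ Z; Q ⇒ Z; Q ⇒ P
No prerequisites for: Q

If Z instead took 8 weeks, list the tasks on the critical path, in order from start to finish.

Q, V, Z

The binding path is Q→V→Z = 1+5+5 = 11; finish at 11 weeks.
Z lies on that path, so at 8 weeks the path becomes 14 weeks.
The critical path is still Q→V→Z; finish is now 14 weeks.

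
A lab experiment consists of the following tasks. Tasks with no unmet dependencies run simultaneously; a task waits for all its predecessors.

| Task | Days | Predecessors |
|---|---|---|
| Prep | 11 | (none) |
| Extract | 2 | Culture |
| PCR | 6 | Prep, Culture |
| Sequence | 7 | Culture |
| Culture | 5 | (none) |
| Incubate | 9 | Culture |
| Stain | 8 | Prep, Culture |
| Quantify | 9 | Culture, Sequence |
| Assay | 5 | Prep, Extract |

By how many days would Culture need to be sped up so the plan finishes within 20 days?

Current finish: 21 days; target: 20.
Culture is on every critical path, so each day cut from Culture cuts the finish by one (this holds down to a finish of 19).
Need 21 − 20 = 1 day off Culture → Culture becomes 4 days, finish becomes 20.

1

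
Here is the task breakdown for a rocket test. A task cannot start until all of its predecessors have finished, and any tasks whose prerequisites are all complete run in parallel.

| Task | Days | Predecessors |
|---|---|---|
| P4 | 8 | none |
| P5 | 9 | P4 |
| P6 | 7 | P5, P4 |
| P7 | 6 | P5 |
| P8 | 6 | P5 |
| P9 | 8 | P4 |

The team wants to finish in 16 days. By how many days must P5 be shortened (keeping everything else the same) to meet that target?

8

Current finish: 24 days; target: 16.
P5 is on every critical path, so each day cut from P5 cuts the finish by one (this holds down to a finish of 16).
Need 24 − 16 = 8 days off P5 → P5 becomes 1 day, finish becomes 16.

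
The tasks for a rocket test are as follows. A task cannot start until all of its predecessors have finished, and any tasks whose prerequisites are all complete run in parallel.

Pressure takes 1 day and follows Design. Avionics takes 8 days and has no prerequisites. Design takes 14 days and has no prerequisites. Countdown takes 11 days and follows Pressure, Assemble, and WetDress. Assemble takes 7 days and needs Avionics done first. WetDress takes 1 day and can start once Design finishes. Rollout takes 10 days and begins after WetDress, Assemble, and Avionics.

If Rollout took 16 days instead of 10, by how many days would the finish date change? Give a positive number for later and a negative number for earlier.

5

The binding path is Design→Pressure→Countdown = 14+1+11 = 26; finish at 26 days.
Rollout has 1 day of float (longest path through it is 25).
New critical path: Design→WetDress→Rollout = 14+1+16 = 31 ⇒ 31 days.
Change in finish: 31 − 26 = +5 days.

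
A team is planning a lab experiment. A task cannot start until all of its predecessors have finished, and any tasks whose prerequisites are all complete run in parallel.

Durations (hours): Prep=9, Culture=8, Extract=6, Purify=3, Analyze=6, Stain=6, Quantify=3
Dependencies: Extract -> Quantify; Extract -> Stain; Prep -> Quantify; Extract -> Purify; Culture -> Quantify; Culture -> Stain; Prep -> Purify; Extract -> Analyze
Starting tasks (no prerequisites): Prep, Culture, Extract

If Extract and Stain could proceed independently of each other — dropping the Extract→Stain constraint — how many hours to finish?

14

Before: longest chain Culture→Stain = 8+6 = 14, finish 14.
Dropping Extract→Stain doesn't change Stain's earliest start (8); another predecessor still binds.
New critical path: Culture→Stain = 8+6 = 14 ⇒ 14 hours.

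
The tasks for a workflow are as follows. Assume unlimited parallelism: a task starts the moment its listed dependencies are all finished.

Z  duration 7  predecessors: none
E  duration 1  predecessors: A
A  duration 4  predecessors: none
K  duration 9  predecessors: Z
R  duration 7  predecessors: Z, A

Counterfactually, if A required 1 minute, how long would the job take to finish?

16

The binding path is Z→K = 7+9 = 16; finish at 16 minutes.
A is off the critical path — its longest chain is 11 minutes, giving 5 of slack.
The critical path is still Z→K; finish is now 16 minutes.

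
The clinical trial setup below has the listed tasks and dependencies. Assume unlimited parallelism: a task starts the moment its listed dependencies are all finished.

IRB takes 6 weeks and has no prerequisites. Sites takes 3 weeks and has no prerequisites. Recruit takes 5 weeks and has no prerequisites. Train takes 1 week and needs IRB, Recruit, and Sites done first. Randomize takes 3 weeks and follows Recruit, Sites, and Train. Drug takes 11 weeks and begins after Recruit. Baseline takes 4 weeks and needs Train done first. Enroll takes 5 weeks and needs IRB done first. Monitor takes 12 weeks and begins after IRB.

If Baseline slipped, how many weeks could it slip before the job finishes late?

7

IRB→Monitor = 6+12 = 18 sets the makespan at 18 weeks.
Longest path through Baseline: 11 weeks (earliest finish 11, latest finish 18).
Float = 18 − 11 = 7.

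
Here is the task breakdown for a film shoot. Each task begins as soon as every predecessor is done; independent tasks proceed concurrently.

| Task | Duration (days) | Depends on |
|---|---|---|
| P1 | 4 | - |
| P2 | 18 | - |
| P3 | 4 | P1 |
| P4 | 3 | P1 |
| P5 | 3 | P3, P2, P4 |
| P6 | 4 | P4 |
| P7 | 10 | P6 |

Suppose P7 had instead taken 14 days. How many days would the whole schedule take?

The binding path is P1→P4→P6→P7 = 4+3+4+10 = 21; finish at 21 days.
P7 lies on that path, so at 14 days the path becomes 25 days.
The critical path is still P1→P4→P6→P7; finish is now 25 days.

25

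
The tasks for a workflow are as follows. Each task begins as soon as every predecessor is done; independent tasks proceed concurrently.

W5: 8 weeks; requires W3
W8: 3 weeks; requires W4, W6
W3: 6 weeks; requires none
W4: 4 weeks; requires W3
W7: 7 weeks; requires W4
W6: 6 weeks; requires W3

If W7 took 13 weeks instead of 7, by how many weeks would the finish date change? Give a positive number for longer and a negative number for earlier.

As given, the longest chain is W3→W4→W7 = 6+4+7 = 17, so the finish is 17 weeks.
W7 lies on that path, so at 13 weeks the path becomes 23 weeks.
No other chain overtakes it, so the finish is 23 weeks.
Change in finish: 23 − 17 = +6 weeks.

6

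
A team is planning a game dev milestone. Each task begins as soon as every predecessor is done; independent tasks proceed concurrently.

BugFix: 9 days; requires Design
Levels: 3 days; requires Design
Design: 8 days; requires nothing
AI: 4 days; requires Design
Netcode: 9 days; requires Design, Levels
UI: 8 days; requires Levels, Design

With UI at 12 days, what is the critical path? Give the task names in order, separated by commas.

Critical path before the change: Design→Levels→Netcode = 8+3+9 = 20 giving 20 days.
UI is off the critical path — its longest chain is 19 days, giving 1 of slack.
New critical path: Design→Levels→UI = 8+3+12 = 23 ⇒ 23 days.

Design, Levels, UI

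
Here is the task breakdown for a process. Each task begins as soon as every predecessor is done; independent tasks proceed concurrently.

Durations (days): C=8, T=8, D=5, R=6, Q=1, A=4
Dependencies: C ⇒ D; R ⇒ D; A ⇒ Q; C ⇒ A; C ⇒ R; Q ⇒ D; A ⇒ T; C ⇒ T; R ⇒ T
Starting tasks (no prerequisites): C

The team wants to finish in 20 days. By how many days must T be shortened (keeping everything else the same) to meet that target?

2

Current finish: 22 days; target: 20.
T is on every critical path, so each day cut from T cuts the finish by one (this holds down to a finish of 19).
Need 22 − 20 = 2 days off T → T becomes 6 days, finish becomes 20.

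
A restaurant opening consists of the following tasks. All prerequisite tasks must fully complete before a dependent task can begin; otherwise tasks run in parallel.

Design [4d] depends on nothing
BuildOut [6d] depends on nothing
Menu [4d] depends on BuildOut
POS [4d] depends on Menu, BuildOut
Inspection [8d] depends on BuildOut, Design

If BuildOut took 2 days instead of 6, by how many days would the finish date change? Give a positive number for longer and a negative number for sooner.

As given, the longest chain is BuildOut→Menu→POS = 6+4+4 = 14, so the finish is 14 days.
BuildOut lies on that path, so at 2 days the path becomes 10 days.
Now Design→Inspection = 4+8 = 12 is longest, so the finish becomes 12 days.
Change in finish: 12 − 14 = -2 days.

-2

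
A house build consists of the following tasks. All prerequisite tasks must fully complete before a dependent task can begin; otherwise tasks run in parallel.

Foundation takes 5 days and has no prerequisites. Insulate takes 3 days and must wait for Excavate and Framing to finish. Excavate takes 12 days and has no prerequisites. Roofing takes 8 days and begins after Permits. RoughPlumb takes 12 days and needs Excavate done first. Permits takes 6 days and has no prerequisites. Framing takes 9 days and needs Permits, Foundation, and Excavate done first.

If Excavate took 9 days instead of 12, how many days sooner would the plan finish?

3

Critical path before the change: Excavate→Framing→Insulate = 12+9+3 = 24 giving 24 days.
Since Excavate is critical, the -3 change carries straight to that chain (now 21 days).
That remains the longest chain; total 21 days.
Change in finish: 21 − 24 = -3 days.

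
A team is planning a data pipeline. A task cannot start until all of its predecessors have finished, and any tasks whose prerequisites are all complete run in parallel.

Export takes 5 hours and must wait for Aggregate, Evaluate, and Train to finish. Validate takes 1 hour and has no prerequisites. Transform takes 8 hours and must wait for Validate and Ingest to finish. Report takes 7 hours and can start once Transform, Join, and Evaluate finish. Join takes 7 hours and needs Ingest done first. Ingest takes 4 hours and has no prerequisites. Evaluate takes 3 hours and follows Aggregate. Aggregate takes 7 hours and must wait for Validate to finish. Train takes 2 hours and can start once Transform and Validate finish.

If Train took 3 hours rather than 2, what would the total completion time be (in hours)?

20

Critical path before the change: Ingest→Transform→Train→Export = 4+8+2+5 = 19 giving 19 hours.
Train lies on that path, so at 3 hours the path becomes 20 hours.
The critical path is still Ingest→Transform→Train→Export; finish is now 20 hours.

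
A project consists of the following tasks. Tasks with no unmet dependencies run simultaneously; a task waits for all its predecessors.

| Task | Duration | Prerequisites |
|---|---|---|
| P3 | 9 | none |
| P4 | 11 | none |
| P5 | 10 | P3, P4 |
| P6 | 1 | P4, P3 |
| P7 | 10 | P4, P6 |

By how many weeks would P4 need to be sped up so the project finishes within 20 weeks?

Current finish: 22 weeks; target: 20.
P4 is on every critical path, so each week cut from P4 cuts the finish by one (this holds down to a finish of 20).
Need 22 − 20 = 2 weeks off P4 → P4 becomes 9 weeks, finish becomes 20.

2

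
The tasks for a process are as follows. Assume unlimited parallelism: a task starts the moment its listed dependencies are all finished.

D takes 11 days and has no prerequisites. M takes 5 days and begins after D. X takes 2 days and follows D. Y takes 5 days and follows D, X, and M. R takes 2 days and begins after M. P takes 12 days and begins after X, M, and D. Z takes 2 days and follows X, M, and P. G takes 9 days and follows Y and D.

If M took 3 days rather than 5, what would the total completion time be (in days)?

Actual critical path: D→M→Y→G = 11+5+5+9 = 30 ⇒ 30 days.
M is on the critical path; changing it to 3 makes that path 28 days.
The critical path is still D→M→Y→G; finish is now 28 days.

28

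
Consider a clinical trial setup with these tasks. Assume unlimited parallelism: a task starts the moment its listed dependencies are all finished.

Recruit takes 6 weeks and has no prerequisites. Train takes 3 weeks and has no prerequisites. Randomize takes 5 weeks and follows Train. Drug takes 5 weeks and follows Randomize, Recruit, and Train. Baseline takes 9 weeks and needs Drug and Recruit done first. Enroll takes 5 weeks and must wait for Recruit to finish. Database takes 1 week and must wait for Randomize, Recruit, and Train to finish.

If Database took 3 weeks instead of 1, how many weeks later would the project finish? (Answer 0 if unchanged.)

The binding path is Train→Randomize→Drug→Baseline = 3+5+5+9 = 22; finish at 22 weeks.
Database is off the critical path — its longest chain is 9 weeks, giving 13 of slack.
The critical path is still Train→Randomize→Drug→Baseline; finish is now 22 weeks.
Change in finish: 22 − 22 = +0 weeks.

0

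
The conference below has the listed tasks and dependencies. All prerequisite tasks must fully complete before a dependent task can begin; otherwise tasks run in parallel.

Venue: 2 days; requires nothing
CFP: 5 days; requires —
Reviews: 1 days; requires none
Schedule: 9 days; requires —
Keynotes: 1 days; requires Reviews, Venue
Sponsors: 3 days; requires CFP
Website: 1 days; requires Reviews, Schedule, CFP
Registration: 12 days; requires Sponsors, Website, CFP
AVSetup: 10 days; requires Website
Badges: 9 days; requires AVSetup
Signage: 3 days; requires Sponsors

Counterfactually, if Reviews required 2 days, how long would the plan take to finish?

Critical path before the change: Schedule→Website→AVSetup→Badges = 9+1+10+9 = 29 giving 29 days.
Reviews is off the critical path — its longest chain is 21 days, giving 8 of slack.
No other chain overtakes it, so the finish is 29 days.

29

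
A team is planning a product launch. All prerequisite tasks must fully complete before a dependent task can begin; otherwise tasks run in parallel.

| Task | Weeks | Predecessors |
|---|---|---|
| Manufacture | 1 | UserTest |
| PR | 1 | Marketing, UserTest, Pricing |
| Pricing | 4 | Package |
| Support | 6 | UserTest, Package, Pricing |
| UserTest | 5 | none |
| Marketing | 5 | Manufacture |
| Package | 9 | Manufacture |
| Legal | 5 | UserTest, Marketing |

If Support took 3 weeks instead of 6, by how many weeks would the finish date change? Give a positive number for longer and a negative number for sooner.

Actual critical path: UserTest→Manufacture→Package→Pricing→Support = 5+1+9+4+6 = 25 ⇒ 25 weeks.
Since Support is critical, the -3 change carries straight to that chain (now 22 weeks).
That remains the longest chain; total 22 weeks.
Change in finish: 22 − 25 = -3 weeks.

-3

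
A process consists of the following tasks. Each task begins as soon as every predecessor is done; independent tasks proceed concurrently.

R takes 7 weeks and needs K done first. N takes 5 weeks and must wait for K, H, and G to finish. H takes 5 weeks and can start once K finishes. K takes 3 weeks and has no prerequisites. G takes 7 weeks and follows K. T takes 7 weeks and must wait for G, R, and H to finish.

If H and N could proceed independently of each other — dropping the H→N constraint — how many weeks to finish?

17

With the dependency in place, K→R→T = 3+7+7 = 17 sets the finish at 17 weeks.
Dropping H→N doesn't change N's earliest start (10); another predecessor still binds.
The longest chain is now K→R→T = 3+7+7 = 17, so the process takes 17 weeks.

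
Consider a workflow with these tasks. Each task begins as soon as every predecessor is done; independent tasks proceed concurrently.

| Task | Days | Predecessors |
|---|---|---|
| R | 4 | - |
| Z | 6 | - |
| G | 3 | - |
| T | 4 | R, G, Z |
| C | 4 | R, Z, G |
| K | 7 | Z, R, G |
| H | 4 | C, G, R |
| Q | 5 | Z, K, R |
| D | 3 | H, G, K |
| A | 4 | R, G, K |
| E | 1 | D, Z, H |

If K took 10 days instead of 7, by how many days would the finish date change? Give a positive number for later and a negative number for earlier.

3

Baseline: Z→K→Q = 6+7+5 = 18 → 18 days.
K is on the critical path; changing it to 10 makes that path 21 days.
The critical path is still Z→K→Q; finish is now 21 days.
Change in finish: 21 − 18 = +3 days.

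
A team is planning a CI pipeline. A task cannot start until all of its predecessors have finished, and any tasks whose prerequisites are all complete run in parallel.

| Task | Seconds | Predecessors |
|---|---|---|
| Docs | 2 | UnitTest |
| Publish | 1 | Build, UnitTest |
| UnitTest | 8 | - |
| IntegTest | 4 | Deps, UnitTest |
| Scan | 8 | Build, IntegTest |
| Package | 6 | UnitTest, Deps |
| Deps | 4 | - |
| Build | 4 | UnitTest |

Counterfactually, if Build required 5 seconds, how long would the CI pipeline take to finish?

21

Baseline: UnitTest→Build→Scan = 8+4+8 = 20 → 20 seconds.
Build lies on that path, so at 5 seconds the path becomes 21 seconds.
The critical path is still UnitTest→Build→Scan; finish is now 21 seconds.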